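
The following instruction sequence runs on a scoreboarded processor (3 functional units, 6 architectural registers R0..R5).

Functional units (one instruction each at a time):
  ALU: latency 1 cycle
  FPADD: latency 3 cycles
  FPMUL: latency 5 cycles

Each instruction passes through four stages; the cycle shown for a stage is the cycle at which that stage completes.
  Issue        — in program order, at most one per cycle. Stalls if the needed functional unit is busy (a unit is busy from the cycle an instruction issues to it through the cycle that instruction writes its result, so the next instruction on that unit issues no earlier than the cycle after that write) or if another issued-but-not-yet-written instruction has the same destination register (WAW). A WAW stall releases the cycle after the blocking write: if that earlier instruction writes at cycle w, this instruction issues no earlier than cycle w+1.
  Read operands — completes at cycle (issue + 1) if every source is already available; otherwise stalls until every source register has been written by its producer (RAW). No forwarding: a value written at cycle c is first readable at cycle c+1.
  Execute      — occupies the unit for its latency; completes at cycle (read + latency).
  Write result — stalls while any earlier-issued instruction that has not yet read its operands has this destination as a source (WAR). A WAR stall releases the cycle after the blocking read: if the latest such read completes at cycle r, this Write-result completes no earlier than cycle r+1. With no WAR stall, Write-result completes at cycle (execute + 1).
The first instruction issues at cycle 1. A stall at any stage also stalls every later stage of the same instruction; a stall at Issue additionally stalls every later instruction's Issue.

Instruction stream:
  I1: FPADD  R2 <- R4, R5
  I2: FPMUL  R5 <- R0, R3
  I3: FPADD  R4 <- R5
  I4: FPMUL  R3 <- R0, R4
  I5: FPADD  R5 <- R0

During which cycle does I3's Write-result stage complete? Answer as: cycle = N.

cycle = 14

cycle 1: I1 issues→FPADD
cycle 2: I1 reads, I2 issues→FPMUL
cycle 3: I2 reads
cycle 5: I1 exec-done
cycle 6: I1 writes R2
cycle 7: I3 issues→FPADD
cycle 8: I2 exec-done
cycle 9: I2 writes R5
cycle 10: I3 reads, I4 issues→FPMUL
cycle 13: I3 exec-done
cycle 14: I3 writes R4
cycle 15: I4 reads, I5 issues→FPADD
cycle 16: I5 reads
cycle 19: I5 exec-done
cycle 20: I4 exec-done, I5 writes R5
cycle 21: I4 writes R3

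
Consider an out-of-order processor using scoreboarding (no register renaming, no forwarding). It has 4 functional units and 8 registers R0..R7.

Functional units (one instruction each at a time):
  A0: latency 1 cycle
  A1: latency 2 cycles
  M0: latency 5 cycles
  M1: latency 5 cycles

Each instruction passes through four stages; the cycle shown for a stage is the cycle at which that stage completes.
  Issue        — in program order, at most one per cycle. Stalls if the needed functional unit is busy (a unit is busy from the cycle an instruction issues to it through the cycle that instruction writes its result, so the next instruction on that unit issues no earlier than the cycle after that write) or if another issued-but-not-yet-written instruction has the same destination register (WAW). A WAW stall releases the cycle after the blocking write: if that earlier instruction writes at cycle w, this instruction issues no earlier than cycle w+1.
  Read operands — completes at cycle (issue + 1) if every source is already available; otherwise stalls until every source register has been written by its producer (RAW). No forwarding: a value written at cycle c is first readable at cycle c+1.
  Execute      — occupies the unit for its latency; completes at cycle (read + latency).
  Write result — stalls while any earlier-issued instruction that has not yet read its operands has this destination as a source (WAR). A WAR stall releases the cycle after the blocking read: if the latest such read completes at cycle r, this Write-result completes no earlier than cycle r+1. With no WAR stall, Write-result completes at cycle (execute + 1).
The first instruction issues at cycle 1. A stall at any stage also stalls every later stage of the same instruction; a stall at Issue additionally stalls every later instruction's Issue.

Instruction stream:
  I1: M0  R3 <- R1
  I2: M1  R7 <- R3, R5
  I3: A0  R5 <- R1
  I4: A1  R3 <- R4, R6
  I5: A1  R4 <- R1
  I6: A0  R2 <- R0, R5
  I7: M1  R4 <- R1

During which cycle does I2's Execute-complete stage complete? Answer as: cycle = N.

cycle = 14

c1: issue I1 (M0)
c2: I1 read-ops, issue I2 (M1)
c3: issue I3 (A0)
c4: I3 read-ops
c5: I3 finished on A0
c7: I1 finished on M0
c8: I1→R3
c9: I2 read-ops, issue I4 (A1)
c10: I3→R5, I4 read-ops
c12: I4 finished on A1
c13: I4→R3
c14: I2 finished on M1, issue I5 (A1)
c15: I2→R7, I5 read-ops, issue I6 (A0)
c16: I6 read-ops
c17: I5 finished on A1, I6 finished on A0
c18: I5→R4, I6→R2
c19: issue I7 (M1)
c20: I7 read-ops
c25: I7 finished on M1
c26: I7→R4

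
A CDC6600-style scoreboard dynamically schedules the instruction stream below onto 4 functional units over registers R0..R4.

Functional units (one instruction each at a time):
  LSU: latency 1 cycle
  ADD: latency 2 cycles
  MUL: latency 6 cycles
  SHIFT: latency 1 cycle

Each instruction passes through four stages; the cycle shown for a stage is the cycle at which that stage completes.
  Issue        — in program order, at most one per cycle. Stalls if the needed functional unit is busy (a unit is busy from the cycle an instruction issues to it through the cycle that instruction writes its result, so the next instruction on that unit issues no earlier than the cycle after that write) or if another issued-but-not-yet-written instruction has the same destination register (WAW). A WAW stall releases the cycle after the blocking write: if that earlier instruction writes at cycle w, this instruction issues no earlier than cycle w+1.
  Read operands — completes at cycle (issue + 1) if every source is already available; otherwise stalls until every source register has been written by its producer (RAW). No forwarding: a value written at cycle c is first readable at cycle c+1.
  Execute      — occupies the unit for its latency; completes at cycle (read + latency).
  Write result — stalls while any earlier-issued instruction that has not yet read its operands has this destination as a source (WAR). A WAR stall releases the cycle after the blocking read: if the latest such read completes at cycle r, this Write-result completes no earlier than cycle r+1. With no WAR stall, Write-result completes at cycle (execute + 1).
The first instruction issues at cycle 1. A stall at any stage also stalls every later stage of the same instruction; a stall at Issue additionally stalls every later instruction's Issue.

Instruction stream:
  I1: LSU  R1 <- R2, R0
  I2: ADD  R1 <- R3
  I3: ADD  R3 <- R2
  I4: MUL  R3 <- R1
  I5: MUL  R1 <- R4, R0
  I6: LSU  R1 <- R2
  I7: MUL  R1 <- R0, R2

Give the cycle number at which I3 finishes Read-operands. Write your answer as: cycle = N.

c1: I1 issues→LSU
c2: I1 reads
c3: I1 exec-done
c4: I1 writes R1
c5: I2 issues→ADD
c6: I2 reads
c8: I2 exec-done
c9: I2 writes R1
c10: I3 issues→ADD
c11: I3 reads
c13: I3 exec-done
c14: I3 writes R3
c15: I4 issues→MUL
c16: I4 reads
c22: I4 exec-done
c23: I4 writes R3
c24: I5 issues→MUL
c25: I5 reads
c31: I5 exec-done
c32: I5 writes R1
c33: I6 issues→LSU
c34: I6 reads
c35: I6 exec-done
c36: I6 writes R1
c37: I7 issues→MUL
c38: I7 reads
c44: I7 exec-done
c45: I7 writes R1

cycle = 11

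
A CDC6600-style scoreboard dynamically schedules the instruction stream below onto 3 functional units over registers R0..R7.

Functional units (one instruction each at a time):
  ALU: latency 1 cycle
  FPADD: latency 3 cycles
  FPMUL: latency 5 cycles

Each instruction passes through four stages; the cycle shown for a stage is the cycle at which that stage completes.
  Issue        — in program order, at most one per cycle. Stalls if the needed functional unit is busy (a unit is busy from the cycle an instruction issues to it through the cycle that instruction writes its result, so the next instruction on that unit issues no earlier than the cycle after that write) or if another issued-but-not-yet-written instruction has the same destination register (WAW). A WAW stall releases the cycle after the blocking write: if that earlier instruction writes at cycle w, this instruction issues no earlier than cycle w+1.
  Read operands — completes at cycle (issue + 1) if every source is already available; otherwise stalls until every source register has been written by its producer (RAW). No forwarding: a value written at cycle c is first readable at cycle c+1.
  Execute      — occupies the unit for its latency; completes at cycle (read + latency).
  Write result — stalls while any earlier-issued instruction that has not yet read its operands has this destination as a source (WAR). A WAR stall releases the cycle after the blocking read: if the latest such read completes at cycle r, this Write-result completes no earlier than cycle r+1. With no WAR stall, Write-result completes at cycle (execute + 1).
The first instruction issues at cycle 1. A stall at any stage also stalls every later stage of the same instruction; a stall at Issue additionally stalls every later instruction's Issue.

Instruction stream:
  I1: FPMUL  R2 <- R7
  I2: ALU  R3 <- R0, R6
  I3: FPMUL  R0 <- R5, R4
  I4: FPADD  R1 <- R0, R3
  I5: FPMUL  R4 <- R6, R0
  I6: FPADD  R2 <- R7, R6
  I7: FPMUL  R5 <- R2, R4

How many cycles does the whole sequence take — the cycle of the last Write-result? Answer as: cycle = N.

t=1  I1 dispatched to FPMUL
t=2  I1 operands ready · I2 dispatched to ALU
t=3  I2 operands ready
t=4  I2 complete
t=5  R3←I2
t=7  I1 complete
t=8  R2←I1
t=9  I3 dispatched to FPMUL
t=10  I3 operands ready · I4 dispatched to FPADD
t=15  I3 complete
t=16  R0←I3
t=17  I4 operands ready · I5 dispatched to FPMUL
t=18  I5 operands ready
t=20  I4 complete
t=21  R1←I4
t=22  I6 dispatched to FPADD
t=23  I5 complete · I6 operands ready
t=24  R4←I5
t=25  I7 dispatched to FPMUL
t=26  I6 complete
t=27  R2←I6
t=28  I7 operands ready
t=33  I7 complete
t=34  R5←I7

cycle = 34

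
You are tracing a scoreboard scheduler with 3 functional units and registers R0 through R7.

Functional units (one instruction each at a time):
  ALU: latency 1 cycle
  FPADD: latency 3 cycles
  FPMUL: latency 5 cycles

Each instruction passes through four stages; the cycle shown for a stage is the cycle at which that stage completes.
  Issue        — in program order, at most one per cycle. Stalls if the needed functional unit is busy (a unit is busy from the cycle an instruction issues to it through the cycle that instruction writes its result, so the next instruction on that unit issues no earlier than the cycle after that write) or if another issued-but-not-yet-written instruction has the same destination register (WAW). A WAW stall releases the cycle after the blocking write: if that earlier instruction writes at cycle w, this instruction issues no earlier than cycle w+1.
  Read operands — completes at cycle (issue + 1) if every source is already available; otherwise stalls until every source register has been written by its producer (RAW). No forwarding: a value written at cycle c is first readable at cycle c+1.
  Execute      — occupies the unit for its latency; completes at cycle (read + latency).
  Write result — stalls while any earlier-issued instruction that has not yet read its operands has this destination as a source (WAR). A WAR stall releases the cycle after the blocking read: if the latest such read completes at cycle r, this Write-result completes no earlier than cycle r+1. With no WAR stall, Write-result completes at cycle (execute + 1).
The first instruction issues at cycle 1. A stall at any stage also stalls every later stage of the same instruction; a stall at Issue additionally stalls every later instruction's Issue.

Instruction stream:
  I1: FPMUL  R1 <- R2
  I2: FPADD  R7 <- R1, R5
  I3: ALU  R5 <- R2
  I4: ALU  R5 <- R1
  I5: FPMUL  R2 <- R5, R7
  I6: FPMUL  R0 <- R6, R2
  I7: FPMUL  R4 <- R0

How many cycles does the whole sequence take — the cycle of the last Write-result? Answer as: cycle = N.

[I1] 1/2/7/8
[I2] 2/9/12/13  (RAW R1: wait I1 write@8)
[I3] 3/4/5/10  (WAR R5: wait I2 read@9)
[I4] 11/12/13/14  (struct: ALU busy until I3 writes@10)
[I5] 12/15/20/21  (RAW R5: wait I4 write@14)
[I6] 22/23/28/29  (struct: FPMUL busy until I5 writes@21)
[I7] 30/31/36/37  (struct: FPMUL busy until I6 writes@29)

cycle = 37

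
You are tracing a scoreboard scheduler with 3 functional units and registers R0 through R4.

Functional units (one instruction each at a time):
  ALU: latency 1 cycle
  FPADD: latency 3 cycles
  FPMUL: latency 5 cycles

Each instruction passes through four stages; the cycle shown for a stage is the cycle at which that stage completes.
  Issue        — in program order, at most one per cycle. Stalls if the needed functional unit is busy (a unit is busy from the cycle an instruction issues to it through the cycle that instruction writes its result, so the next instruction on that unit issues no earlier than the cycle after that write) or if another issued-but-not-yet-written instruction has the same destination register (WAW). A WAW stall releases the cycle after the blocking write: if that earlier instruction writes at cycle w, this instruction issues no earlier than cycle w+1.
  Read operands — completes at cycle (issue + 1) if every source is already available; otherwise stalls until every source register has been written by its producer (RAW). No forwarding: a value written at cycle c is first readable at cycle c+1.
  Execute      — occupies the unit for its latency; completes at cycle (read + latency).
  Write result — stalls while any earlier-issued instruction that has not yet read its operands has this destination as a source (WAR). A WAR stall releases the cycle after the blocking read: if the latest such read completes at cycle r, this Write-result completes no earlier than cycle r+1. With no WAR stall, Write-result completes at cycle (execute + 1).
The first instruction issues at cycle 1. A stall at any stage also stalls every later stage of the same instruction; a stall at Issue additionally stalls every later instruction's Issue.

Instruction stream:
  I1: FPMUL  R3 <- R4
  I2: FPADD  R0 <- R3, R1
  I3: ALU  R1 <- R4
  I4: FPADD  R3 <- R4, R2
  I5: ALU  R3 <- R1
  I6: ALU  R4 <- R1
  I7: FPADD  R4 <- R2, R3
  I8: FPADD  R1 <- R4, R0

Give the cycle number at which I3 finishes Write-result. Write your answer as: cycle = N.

cycle = 10

  I1 | 1 | 2 | 7 | 8
  I2 | 2 | 9 | 12 | 13   RAW R3: wait I1 write@8
  I3 | 3 | 4 | 5 | 10   WAR R1: wait I2 read@9
  I4 | 14 | 15 | 18 | 19   struct: FPADD busy until I2 writes@13
  I5 | 20 | 21 | 22 | 23   WAW R3: wait I4 write@19
  I6 | 24 | 25 | 26 | 27   struct: ALU busy until I5 writes@23
  I7 | 28 | 29 | 32 | 33   WAW R4: wait I6 write@27
  I8 | 34 | 35 | 38 | 39   struct: FPADD busy until I7 writes@33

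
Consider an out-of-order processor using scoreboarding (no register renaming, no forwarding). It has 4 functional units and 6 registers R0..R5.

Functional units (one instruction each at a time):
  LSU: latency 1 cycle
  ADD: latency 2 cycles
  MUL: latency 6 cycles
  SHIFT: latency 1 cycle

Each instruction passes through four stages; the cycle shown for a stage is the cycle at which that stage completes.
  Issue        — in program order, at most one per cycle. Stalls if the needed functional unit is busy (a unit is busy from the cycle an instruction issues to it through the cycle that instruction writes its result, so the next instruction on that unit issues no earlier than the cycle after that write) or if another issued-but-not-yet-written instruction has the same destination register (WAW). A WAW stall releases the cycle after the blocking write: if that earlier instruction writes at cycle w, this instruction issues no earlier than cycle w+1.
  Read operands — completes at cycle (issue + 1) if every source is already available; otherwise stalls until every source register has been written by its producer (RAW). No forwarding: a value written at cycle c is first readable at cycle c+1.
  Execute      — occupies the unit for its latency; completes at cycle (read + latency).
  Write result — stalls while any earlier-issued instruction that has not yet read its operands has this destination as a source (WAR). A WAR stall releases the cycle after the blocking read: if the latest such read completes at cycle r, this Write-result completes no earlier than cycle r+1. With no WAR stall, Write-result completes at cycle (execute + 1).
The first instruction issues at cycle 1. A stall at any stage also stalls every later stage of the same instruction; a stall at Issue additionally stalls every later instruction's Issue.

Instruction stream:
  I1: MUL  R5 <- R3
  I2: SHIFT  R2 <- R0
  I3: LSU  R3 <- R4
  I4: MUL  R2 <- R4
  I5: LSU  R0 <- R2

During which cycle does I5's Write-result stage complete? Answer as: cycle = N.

cycle = 21

cycle 1: I1 dispatched to MUL
cycle 2: I1 operands ready; I2 dispatched to SHIFT
cycle 3: I2 operands ready; I3 dispatched to LSU
cycle 4: I2 complete; I3 operands ready
cycle 5: R2←I2; I3 complete
cycle 6: R3←I3
cycle 8: I1 complete
cycle 9: R5←I1
cycle 10: I4 dispatched to MUL
cycle 11: I4 operands ready; I5 dispatched to LSU
cycle 17: I4 complete
cycle 18: R2←I4
cycle 19: I5 operands ready
cycle 20: I5 complete
cycle 21: R0←I5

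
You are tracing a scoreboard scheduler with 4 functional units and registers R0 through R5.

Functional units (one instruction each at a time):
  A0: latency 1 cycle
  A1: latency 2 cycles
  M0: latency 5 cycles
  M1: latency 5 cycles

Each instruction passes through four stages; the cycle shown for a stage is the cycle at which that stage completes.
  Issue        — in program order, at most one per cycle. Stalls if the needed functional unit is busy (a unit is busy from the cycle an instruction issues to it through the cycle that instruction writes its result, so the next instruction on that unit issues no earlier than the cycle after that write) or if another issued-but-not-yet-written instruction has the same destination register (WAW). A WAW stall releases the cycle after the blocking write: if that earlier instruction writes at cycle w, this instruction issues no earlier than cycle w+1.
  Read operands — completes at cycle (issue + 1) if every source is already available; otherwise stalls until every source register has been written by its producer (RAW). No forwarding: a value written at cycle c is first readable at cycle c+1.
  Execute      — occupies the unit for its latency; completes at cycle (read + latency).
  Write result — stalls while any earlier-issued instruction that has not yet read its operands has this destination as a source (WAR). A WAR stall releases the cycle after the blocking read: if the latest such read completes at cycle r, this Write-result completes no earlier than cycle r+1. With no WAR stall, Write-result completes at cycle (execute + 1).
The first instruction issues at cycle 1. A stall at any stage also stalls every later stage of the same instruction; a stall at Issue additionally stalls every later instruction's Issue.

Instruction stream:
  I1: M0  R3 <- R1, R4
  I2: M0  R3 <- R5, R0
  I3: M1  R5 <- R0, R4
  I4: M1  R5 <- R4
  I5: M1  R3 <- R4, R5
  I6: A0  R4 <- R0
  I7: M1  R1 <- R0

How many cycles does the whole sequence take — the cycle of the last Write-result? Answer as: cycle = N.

cycle = 41

[1] I1 issues→M0
[2] I1 reads
[7] I1 exec-done
[8] I1 writes R3
[9] I2 issues→M0
[10] I2 reads · I3 issues→M1
[11] I3 reads
[15] I2 exec-done
[16] I2 writes R3 · I3 exec-done
[17] I3 writes R5
[18] I4 issues→M1
[19] I4 reads
[24] I4 exec-done
[25] I4 writes R5
[26] I5 issues→M1
[27] I5 reads · I6 issues→A0
[28] I6 reads
[29] I6 exec-done
[30] I6 writes R4
[32] I5 exec-done
[33] I5 writes R3
[34] I7 issues→M1
[35] I7 reads
[40] I7 exec-done
[41] I7 writes R1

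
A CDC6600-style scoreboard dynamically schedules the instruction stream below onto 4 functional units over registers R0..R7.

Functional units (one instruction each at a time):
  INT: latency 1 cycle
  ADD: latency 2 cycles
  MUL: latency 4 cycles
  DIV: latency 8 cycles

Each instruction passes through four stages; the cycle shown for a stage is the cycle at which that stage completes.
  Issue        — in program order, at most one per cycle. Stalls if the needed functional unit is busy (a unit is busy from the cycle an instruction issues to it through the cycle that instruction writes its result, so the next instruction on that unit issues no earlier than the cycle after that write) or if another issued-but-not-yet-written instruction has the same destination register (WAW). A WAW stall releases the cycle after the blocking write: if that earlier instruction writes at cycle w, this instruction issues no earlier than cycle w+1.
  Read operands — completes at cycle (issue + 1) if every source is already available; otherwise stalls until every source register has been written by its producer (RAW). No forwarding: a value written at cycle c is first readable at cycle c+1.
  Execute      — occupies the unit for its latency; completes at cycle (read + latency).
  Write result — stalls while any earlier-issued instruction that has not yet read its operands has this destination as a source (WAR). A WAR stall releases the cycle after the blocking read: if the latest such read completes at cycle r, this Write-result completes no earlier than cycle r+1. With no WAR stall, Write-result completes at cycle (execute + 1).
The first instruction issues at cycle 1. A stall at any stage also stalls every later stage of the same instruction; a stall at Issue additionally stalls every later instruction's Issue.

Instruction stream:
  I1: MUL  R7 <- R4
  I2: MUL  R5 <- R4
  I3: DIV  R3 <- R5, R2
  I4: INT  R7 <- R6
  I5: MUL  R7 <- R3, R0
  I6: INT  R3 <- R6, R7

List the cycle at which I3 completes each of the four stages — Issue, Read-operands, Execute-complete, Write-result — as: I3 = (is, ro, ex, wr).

I3 = (9, 15, 23, 24)

1) issue 1, read 2, done 6, write 7
2) issue 8, read 9, done 13, write 14  <struct: MUL busy until I1 writes@7>
3) issue 9, read 15, done 23, write 24  <RAW R5: wait I2 write@14>
4) issue 10, read 11, done 12, write 13
5) issue 15, read 25, done 29, write 30  <struct: MUL busy until I2 writes@14 / RAW R3: wait I3 write@24>
6) issue 25, read 31, done 32, write 33  <WAW R3: wait I3 write@24 / RAW R7: wait I5 write@30>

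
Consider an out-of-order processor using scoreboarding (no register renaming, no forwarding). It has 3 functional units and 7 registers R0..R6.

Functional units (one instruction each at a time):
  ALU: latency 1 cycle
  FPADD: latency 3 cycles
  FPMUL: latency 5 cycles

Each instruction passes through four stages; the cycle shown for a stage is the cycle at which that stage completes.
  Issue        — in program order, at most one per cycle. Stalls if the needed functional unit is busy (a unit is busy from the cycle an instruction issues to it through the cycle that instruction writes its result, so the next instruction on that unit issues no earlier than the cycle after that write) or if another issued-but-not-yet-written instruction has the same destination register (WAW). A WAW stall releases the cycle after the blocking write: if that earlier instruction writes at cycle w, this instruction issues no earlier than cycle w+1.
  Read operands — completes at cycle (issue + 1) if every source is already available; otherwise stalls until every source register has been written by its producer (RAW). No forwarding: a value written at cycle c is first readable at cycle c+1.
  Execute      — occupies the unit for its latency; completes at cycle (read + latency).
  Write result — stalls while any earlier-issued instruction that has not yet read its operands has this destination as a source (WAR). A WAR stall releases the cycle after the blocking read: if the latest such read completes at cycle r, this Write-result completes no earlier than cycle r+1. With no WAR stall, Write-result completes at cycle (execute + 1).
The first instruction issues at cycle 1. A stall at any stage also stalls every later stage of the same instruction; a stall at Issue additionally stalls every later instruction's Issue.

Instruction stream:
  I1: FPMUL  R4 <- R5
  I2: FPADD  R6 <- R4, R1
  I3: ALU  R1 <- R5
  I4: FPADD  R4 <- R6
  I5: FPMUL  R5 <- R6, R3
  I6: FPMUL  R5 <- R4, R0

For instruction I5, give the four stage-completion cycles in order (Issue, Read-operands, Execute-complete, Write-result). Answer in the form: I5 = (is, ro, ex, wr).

I1  is:1  ro:2  ex:7  wr:8
I2  is:2  ro:9  ex:12  wr:13  — RAW R4: wait I1 write@8
I3  is:3  ro:4  ex:5  wr:10  — WAR R1: wait I2 read@9
I4  is:14  ro:15  ex:18  wr:19  — struct: FPADD busy until I2 writes@13
I5  is:15  ro:16  ex:21  wr:22
I6  is:23  ro:24  ex:29  wr:30  — struct: FPMUL busy until I5 writes@22

I5 = (15, 16, 21, 22)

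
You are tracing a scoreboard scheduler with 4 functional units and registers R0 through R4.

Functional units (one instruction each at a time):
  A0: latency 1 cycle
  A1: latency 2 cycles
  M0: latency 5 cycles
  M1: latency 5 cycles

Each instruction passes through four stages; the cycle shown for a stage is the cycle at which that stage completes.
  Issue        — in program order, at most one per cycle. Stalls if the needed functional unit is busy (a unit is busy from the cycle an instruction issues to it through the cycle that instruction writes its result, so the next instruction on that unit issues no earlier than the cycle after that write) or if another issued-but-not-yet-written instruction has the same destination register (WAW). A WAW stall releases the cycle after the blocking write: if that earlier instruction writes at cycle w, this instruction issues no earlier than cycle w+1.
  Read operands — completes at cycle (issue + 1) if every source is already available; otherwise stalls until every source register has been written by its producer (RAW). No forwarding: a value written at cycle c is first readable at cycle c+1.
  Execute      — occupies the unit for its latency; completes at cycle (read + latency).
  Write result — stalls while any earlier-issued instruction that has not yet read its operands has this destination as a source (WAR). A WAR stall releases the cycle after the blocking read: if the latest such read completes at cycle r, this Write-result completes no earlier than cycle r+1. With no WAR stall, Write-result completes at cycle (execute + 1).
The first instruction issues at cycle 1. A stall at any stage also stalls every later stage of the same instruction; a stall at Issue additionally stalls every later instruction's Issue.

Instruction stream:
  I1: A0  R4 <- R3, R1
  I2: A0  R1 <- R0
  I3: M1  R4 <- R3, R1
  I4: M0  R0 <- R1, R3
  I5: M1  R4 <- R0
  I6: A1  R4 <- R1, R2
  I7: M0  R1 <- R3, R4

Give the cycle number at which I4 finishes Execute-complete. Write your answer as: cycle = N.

cycle = 14

  I1 | 1 | 2 | 3 | 4
  I2 | 5 | 6 | 7 | 8   struct: A0 busy until I1 writes@4
  I3 | 6 | 9 | 14 | 15   RAW R1: wait I2 write@8
  I4 | 7 | 9 | 14 | 15   RAW R1: wait I2 write@8
  I5 | 16 | 17 | 22 | 23   struct: M1 busy until I3 writes@15
  I6 | 24 | 25 | 27 | 28   WAW R4: wait I5 write@23
  I7 | 25 | 29 | 34 | 35   RAW R4: wait I6 write@28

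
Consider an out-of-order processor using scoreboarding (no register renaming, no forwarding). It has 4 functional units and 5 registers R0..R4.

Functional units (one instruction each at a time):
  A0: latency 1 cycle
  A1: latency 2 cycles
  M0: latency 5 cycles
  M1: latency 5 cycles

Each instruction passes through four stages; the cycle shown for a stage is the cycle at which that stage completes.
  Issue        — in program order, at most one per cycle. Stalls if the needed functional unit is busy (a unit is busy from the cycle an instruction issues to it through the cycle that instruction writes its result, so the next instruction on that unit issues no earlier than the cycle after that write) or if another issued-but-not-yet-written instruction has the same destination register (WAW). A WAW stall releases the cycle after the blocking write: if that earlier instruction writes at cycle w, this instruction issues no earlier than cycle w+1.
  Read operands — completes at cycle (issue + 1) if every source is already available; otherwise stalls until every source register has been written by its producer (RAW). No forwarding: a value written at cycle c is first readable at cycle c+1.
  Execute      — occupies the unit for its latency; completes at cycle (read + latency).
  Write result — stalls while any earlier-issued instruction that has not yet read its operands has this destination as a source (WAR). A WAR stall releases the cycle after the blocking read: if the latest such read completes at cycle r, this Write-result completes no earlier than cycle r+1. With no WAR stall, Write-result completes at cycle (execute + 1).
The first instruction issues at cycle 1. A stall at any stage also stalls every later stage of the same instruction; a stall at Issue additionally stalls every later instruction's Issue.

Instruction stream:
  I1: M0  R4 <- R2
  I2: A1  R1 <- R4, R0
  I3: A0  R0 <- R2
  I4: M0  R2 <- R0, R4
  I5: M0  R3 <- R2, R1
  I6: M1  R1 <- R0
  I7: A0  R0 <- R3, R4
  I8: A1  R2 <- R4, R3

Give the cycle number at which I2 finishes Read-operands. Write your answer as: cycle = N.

I1: IS=1 RO=2 EX=7 WR=8
I2: IS=2 RO=9 EX=11 WR=12  [RAW R4: wait I1 write@8]
I3: IS=3 RO=4 EX=5 WR=10  [WAR R0: wait I2 read@9]
I4: IS=9 RO=11 EX=16 WR=17  [struct: M0 busy until I1 writes@8; RAW R0: wait I3 write@10]
I5: IS=18 RO=19 EX=24 WR=25  [struct: M0 busy until I4 writes@17]
I6: IS=19 RO=20 EX=25 WR=26
I7: IS=20 RO=26 EX=27 WR=28  [RAW R3: wait I5 write@25]
I8: IS=21 RO=26 EX=28 WR=29  [RAW R3: wait I5 write@25]

cycle = 9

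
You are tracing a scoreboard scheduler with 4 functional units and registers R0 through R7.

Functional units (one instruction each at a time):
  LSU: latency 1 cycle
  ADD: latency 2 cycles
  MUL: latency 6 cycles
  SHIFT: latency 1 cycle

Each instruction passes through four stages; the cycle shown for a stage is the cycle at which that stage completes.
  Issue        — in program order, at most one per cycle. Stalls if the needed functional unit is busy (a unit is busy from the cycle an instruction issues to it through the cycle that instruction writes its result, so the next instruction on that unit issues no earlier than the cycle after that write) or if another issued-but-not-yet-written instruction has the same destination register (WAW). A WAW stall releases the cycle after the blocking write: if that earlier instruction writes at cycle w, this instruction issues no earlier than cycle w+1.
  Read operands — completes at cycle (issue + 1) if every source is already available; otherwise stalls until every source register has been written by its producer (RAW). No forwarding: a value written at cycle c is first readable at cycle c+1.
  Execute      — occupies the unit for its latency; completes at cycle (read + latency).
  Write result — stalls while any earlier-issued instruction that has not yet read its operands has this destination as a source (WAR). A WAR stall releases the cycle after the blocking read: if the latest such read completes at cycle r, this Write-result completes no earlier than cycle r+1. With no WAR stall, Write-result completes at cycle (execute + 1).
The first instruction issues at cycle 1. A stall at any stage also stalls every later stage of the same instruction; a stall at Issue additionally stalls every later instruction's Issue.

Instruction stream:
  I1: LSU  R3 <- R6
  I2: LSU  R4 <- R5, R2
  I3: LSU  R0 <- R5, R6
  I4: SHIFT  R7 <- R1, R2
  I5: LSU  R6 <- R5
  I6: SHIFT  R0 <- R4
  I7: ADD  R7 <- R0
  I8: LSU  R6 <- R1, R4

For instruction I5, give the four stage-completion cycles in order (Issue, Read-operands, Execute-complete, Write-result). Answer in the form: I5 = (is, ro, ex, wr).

I5 = (13, 14, 15, 16)

I1  is:1  ro:2  ex:3  wr:4
I2  is:5  ro:6  ex:7  wr:8  — struct: LSU busy until I1 writes@4
I3  is:9  ro:10  ex:11  wr:12  — struct: LSU busy until I2 writes@8
I4  is:10  ro:11  ex:12  wr:13
I5  is:13  ro:14  ex:15  wr:16  — struct: LSU busy until I3 writes@12
I6  is:14  ro:15  ex:16  wr:17
I7  is:15  ro:18  ex:20  wr:21  — RAW R0: wait I6 write@17
I8  is:17  ro:18  ex:19  wr:20  — struct: LSU busy until I5 writes@16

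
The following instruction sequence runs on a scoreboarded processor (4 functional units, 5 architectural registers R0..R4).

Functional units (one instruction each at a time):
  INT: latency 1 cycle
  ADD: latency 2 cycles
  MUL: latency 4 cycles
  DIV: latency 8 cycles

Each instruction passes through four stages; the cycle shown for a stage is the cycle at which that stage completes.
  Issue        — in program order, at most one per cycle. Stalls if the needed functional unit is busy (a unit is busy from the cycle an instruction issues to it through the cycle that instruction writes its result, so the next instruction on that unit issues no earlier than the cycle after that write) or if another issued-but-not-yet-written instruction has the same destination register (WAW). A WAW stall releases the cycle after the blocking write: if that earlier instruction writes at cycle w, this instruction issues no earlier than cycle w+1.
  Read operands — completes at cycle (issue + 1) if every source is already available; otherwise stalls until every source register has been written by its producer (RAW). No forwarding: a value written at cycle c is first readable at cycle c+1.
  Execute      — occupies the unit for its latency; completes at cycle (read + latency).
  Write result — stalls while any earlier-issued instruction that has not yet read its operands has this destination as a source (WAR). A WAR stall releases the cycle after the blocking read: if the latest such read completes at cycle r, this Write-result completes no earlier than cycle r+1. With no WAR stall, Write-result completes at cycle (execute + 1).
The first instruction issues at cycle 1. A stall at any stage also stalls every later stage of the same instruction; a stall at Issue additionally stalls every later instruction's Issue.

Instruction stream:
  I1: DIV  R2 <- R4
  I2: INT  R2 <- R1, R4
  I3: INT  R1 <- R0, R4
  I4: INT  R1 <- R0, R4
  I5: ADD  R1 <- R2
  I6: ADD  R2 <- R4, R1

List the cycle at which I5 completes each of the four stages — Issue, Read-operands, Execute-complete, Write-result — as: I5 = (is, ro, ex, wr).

I5 = (24, 25, 27, 28)

[I1] 1/2/10/11
[I2] 12/13/14/15  (WAW R2: wait I1 write@11)
[I3] 16/17/18/19  (struct: INT busy until I2 writes@15)
[I4] 20/21/22/23  (struct: INT busy until I3 writes@19)
[I5] 24/25/27/28  (WAW R1: wait I4 write@23)
[I6] 29/30/32/33  (struct: ADD busy until I5 writes@28)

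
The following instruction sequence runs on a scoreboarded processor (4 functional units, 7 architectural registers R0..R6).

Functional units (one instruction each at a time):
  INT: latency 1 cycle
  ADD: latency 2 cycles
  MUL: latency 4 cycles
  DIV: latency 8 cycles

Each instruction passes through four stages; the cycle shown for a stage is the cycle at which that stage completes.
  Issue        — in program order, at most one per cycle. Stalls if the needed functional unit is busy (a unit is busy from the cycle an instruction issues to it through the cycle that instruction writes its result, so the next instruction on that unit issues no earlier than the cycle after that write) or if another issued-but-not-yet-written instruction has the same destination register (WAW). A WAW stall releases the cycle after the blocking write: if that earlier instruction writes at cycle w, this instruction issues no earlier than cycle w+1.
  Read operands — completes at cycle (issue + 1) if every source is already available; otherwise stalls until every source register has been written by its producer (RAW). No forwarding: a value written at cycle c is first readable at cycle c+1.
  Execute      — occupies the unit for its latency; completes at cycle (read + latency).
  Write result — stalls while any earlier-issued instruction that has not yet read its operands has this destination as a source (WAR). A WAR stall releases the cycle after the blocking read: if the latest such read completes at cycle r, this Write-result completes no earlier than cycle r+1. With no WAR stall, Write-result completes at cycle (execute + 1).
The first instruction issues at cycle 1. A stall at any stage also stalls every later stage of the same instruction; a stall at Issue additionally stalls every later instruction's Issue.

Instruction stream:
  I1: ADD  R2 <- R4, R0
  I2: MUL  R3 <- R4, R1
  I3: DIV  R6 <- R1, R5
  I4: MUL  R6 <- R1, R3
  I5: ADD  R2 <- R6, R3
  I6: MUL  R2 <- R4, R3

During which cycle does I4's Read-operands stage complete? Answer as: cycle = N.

t=1  I1 dispatched to ADD
t=2  I1 operands ready; I2 dispatched to MUL
t=3  I2 operands ready; I3 dispatched to DIV
t=4  I1 complete; I3 operands ready
t=5  R2←I1
t=7  I2 complete
t=8  R3←I2
t=12  I3 complete
t=13  R6←I3
t=14  I4 dispatched to MUL
t=15  I4 operands ready; I5 dispatched to ADD
t=19  I4 complete
t=20  R6←I4
t=21  I5 operands ready
t=23  I5 complete
t=24  R2←I5
t=25  I6 dispatched to MUL
t=26  I6 operands ready
t=30  I6 complete
t=31  R2←I6

cycle = 15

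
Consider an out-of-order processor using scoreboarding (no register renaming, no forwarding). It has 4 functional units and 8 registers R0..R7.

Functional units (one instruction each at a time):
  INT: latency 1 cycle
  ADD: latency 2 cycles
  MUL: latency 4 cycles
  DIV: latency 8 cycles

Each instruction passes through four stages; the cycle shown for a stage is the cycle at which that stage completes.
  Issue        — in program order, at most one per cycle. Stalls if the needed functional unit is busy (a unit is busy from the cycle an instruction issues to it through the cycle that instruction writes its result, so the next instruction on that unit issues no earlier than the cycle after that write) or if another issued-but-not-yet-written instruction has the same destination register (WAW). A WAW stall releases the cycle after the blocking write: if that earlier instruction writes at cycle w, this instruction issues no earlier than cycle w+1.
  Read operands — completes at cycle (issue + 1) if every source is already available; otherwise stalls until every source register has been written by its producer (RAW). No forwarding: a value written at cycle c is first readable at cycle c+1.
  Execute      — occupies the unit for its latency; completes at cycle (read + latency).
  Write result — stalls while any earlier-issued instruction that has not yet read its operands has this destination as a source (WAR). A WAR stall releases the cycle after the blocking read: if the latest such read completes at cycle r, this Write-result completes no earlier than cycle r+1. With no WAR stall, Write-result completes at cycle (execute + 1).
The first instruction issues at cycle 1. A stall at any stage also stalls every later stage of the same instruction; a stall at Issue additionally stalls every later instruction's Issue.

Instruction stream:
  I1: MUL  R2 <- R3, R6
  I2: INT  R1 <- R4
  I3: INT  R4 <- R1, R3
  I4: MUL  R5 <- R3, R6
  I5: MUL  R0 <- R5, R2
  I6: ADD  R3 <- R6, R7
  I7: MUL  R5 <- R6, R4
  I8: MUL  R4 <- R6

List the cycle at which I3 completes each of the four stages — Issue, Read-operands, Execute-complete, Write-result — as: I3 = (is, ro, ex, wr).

I3 = (6, 7, 8, 9)

[1] I1 issues→MUL
[2] I1 reads; I2 issues→INT
[3] I2 reads
[4] I2 exec-done
[5] I2 writes R1
[6] I1 exec-done; I3 issues→INT
[7] I1 writes R2; I3 reads
[8] I3 exec-done; I4 issues→MUL
[9] I3 writes R4; I4 reads
[13] I4 exec-done
[14] I4 writes R5
[15] I5 issues→MUL
[16] I5 reads; I6 issues→ADD
[17] I6 reads
[19] I6 exec-done
[20] I5 exec-done; I6 writes R3
[21] I5 writes R0
[22] I7 issues→MUL
[23] I7 reads
[27] I7 exec-done
[28] I7 writes R5
[29] I8 issues→MUL
[30] I8 reads
[34] I8 exec-done
[35] I8 writes R4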